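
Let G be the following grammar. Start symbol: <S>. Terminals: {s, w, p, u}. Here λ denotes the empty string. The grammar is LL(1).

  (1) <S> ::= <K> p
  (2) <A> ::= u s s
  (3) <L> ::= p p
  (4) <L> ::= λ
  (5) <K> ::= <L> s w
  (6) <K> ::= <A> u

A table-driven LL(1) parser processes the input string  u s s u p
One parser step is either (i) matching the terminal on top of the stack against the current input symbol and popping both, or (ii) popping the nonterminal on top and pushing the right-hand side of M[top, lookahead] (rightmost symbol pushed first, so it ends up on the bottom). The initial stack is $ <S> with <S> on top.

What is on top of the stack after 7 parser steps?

     Stack        Input        Action
  1  $ <S>        u s s u p $  expand <S> ::= <K> p
  2  $ p <K>      u s s u p $  expand <K> ::= <A> u
  3  $ p u <A>    u s s u p $  expand <A> ::= u s s
  4  $ p u s s u  u s s u p $  match u
  5  $ p u s s    s s u p $    match s
  6  $ p u s      s u p $      match s
  7  $ p u        u p $        match u
Stack after step 7: $ p (top = p).

p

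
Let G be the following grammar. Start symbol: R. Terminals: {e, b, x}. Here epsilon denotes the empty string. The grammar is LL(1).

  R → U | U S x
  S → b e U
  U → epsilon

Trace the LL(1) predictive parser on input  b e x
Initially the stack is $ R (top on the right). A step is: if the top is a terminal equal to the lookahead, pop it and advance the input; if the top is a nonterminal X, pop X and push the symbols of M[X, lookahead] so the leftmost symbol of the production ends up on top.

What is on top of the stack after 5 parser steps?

     Stack      Input    Action
  1  $ R        b e x $  expand R → U S x
  2  $ x S U    b e x $  expand U → epsilon
  3  $ x S      b e x $  expand S → b e U
  4  $ x U e b  b e x $  match b
  5  $ x U e    e x $    match e
Stack after step 5: $ x U (top = U).

U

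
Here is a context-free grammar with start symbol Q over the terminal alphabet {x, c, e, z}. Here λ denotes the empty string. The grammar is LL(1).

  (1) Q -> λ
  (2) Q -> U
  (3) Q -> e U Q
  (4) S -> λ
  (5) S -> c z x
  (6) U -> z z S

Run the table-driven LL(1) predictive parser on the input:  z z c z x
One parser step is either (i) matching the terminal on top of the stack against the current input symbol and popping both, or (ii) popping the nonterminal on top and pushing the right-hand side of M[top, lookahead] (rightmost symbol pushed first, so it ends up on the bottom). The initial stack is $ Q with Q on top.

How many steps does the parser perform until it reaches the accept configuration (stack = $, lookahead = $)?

8

     Stack    Input        Action
  1  $ Q      z z c z x $  expand Q -> U
  2  $ U      z z c z x $  expand U -> z z S
  3  $ S z z  z z c z x $  match z
  4  $ S z    z c z x $    match z
  5  $ S      c z x $      expand S -> c z x
  6  $ x z c  c z x $      match c
  7  $ x z    z x $        match z
  8  $ x      x $          match x
Accept reached after 8 steps.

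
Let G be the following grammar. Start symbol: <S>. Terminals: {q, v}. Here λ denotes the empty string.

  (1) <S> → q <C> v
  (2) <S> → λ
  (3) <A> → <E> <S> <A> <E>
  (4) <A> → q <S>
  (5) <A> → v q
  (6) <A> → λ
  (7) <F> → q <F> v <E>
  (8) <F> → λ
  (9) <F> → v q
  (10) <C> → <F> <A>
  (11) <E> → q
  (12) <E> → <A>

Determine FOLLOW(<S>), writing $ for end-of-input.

{$, q, v}

FIRST(<S>) = {λ, q}
FIRST(<F>) = {λ, q, v}
FIRST(<A>) = {λ, q, v}  (via <E> <S> <A> <E>)
FIRST(<C>) = {λ, q, v}  (via <F> <A>)
FIRST(<E>) = {λ, q, v}  (via <A>)
FOLLOW(<S>) includes $ since <S> is the start symbol.
FOLLOW(<C>): in <S>→q <C> v, <C> is followed by v with FIRST {v}. Thus FOLLOW(<C>) = {v}.
FOLLOW(<F>): in <F>→q <F> v <E>, <F> is followed by v <E> with FIRST {v}; in <C>→<F> <A>, <F> is followed by <A> with FIRST {λ, q, v}; in <C>→<F> <A>, the suffix after <F> is nullable, so FOLLOW(<F>) ⊇ FOLLOW(<C>) = {v}. Thus FOLLOW(<F>) = {q, v}.
FOLLOW(<S>): in <A>→<E> <S> <A> <E>, <S> is followed by <A> <E> with FIRST {λ, q, v}; in <A>→<E> <S> <A> <E>, the suffix after <S> is nullable, so FOLLOW(<S>) ⊇ FOLLOW(<A>) = {q, v}; in <A>→q <S>, the suffix after <S> is empty, so FOLLOW(<S>) ⊇ FOLLOW(<A>) = {q, v}. Thus FOLLOW(<S>) = {$, q, v}.
FOLLOW(<A>): in <A>→<E> <S> <A> <E>, <A> is followed by <E> with FIRST {λ, q, v}; in <A>→<E> <S> <A> <E>, the suffix after <A> is nullable (adds nothing new); in <C>→<F> <A>, the suffix after <A> is empty, so FOLLOW(<A>) ⊇ FOLLOW(<C>) = {v}; in <E>→<A>, the suffix after <A> is empty, so FOLLOW(<A>) ⊇ FOLLOW(<E>) = {q, v}. Thus FOLLOW(<A>) = {q, v}.
FOLLOW(<E>): in <A>→<E> <S> <A> <E> (occurrence 1), <E> is followed by <S> <A> <E> with FIRST {λ, q, v}; in <A>→<E> <S> <A> <E> (occurrence 1), the suffix after <E> is nullable, so FOLLOW(<E>) ⊇ FOLLOW(<A>) = {q, v}; in <A>→<E> <S> <A> <E> (occurrence 2), the suffix after <E> is empty, so FOLLOW(<E>) ⊇ FOLLOW(<A>) = {q, v}; in <F>→q <F> v <E>, the suffix after <E> is empty, so FOLLOW(<E>) ⊇ FOLLOW(<F>) = {q, v}. Thus FOLLOW(<E>) = {q, v}.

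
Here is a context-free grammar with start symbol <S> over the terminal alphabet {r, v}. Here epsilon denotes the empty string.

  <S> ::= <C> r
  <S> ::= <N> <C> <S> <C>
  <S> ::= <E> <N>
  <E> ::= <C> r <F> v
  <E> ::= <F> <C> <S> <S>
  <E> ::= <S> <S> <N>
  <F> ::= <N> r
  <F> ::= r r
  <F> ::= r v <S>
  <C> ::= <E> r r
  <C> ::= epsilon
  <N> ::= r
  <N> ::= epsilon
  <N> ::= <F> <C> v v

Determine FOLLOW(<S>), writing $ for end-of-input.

FIRST(<S>) = {r}  (via <C> r, <N> <C> <S> <C>, <E> <N>)
FIRST(<E>) = {r}  (via <C> r <F> v, <F> <C> <S> <S>, <S> <S> <N>)
FIRST(<C>) = {epsilon, r}  (via <E> r r)
FIRST(<F>) = {r}  (via <N> r)
FIRST(<N>) = {epsilon, r}  (via <F> <C> v v)
FOLLOW(<S>) includes $ since <S> is the start symbol.
FOLLOW(<F>): in <E>::=<C> r <F> v, <F> is followed by v with FIRST {v}; in <E>::=<F> <C> <S> <S>, <F> is followed by <C> <S> <S> with FIRST {r}; in <N>::=<F> <C> v v, <F> is followed by <C> v v with FIRST {r, v}. Thus FOLLOW(<F>) = {r, v}.
FOLLOW(<S>): in <S>::=<N> <C> <S> <C>, <S> is followed by <C> with FIRST {epsilon, r}; in <S>::=<N> <C> <S> <C>, the suffix after <S> is nullable (adds nothing new); in <E>::=<F> <C> <S> <S> (occurrence 1), <S> is followed by <S> with FIRST {r}; in <E>::=<F> <C> <S> <S> (occurrence 2), the suffix after <S> is empty, so FOLLOW(<S>) ⊇ FOLLOW(<E>) = {$, r, v}; in <E>::=<S> <S> <N> (occurrence 1), <S> is followed by <S> <N> with FIRST {r}; in <E>::=<S> <S> <N> (occurrence 2), <S> is followed by <N> with FIRST {epsilon, r}; in <E>::=<S> <S> <N> (occurrence 2), the suffix after <S> is nullable, so FOLLOW(<S>) ⊇ FOLLOW(<E>) = {$, r, v}; in <F>::=r v <S>, the suffix after <S> is empty, so FOLLOW(<S>) ⊇ FOLLOW(<F>) = {r, v}. Thus FOLLOW(<S>) = {$, r, v}.
FOLLOW(<E>): in <S>::=<E> <N>, <E> is followed by <N> with FIRST {epsilon, r}; in <S>::=<E> <N>, the suffix after <E> is nullable, so FOLLOW(<E>) ⊇ FOLLOW(<S>) = {$, r, v}; in <C>::=<E> r r, <E> is followed by r r with FIRST {r}. Thus FOLLOW(<E>) = {$, r, v}.
FOLLOW(<C>): in <S>::=<C> r, <C> is followed by r with FIRST {r}; in <S>::=<N> <C> <S> <C> (occurrence 1), <C> is followed by <S> <C> with FIRST {r}; in <S>::=<N> <C> <S> <C> (occurrence 2), the suffix after <C> is empty, so FOLLOW(<C>) ⊇ FOLLOW(<S>) = {$, r, v}; in <E>::=<C> r <F> v, <C> is followed by r <F> v with FIRST {r}; in <E>::=<F> <C> <S> <S>, <C> is followed by <S> <S> with FIRST {r}; in <N>::=<F> <C> v v, <C> is followed by v v with FIRST {v}. Thus FOLLOW(<C>) = {$, r, v}.
FOLLOW(<N>): in <S>::=<N> <C> <S> <C>, <N> is followed by <C> <S> <C> with FIRST {r}; in <S>::=<E> <N>, the suffix after <N> is empty, so FOLLOW(<N>) ⊇ FOLLOW(<S>) = {$, r, v}; in <E>::=<S> <S> <N>, the suffix after <N> is empty, so FOLLOW(<N>) ⊇ FOLLOW(<E>) = {$, r, v}; in <F>::=<N> r, <N> is followed by r with FIRST {r}. Thus FOLLOW(<N>) = {$, r, v}.

{$, r, v}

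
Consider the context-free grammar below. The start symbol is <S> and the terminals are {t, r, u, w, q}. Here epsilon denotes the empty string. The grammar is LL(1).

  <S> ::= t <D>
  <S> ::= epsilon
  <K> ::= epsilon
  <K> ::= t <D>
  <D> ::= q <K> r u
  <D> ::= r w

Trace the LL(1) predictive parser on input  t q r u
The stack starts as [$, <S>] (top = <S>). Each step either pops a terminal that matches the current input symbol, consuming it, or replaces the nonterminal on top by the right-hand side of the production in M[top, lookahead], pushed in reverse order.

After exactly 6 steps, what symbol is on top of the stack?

step 1: stack=$ <S>  input=t q r u $  — expand <S> ::= t <D>
step 2: stack=$ <D> t  input=t q r u $  — match t
step 3: stack=$ <D>  input=q r u $  — expand <D> ::= q <K> r u
step 4: stack=$ u r <K> q  input=q r u $  — match q
step 5: stack=$ u r <K>  input=r u $  — expand <K> ::= epsilon
step 6: stack=$ u r  input=r u $  — match r
Stack after step 6: $ u (top = u).

u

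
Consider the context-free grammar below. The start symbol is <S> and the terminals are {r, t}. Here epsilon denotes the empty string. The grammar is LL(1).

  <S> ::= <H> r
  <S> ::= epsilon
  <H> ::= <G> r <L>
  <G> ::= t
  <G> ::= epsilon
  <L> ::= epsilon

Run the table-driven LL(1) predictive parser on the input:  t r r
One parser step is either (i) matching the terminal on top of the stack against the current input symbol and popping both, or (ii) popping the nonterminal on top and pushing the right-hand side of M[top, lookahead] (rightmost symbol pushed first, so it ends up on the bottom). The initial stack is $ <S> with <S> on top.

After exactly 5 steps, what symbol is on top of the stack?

step 1: stack=$ <S>  input=t r r $  — expand <S> ::= <H> r
step 2: stack=$ r <H>  input=t r r $  — expand <H> ::= <G> r <L>
step 3: stack=$ r <L> r <G>  input=t r r $  — expand <G> ::= t
step 4: stack=$ r <L> r t  input=t r r $  — match t
step 5: stack=$ r <L> r  input=r r $  — match r
Stack after step 5: $ r <L> (top = <L>).

<L>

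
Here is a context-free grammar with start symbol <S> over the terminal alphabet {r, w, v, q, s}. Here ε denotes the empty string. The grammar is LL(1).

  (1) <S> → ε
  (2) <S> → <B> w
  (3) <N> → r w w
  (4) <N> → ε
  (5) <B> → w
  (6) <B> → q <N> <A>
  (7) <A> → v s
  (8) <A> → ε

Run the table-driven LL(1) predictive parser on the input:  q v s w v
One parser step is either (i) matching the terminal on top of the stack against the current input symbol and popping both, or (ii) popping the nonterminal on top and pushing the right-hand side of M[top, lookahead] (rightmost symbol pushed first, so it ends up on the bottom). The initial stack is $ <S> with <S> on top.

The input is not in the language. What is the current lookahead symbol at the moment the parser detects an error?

v

     Stack          Input        Action
  1  $ <S>          q v s w v $  expand <S> → <B> w
  2  $ w <B>        q v s w v $  expand <B> → q <N> <A>
  3  $ w <A> <N> q  q v s w v $  match q
  4  $ w <A> <N>    v s w v $    expand <N> → ε
  5  $ w <A>        v s w v $    expand <A> → v s
  6  $ w s v        v s w v $    match v
  7  $ w s          s w v $      match s
  8  $ w            w v $        match w
  9  $              v $          error: stack empty but input remains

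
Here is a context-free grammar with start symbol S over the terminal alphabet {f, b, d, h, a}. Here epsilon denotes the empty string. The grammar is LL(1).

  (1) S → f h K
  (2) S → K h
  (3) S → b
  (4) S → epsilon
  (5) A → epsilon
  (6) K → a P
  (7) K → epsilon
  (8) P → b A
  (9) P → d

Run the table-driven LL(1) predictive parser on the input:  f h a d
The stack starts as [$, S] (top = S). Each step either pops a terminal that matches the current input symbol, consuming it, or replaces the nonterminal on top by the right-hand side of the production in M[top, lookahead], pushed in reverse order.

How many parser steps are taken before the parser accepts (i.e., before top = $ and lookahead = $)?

7

     Stack    Input      Action
  1  $ S      f h a d $  expand S → f h K
  2  $ K h f  f h a d $  match f
  3  $ K h    h a d $    match h
  4  $ K      a d $      expand K → a P
  5  $ P a    a d $      match a
  6  $ P      d $        expand P → d
  7  $ d      d $        match d
Accept reached after 7 steps.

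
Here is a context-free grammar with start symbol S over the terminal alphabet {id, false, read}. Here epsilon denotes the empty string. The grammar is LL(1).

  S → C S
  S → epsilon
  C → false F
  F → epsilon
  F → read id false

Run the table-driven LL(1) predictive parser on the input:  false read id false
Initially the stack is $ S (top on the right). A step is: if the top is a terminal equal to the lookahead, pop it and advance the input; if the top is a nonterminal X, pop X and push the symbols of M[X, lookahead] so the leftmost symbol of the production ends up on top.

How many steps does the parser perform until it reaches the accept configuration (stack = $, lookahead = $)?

8

step 1: stack=$ S  input=false read id false $  — expand S → C S
step 2: stack=$ S C  input=false read id false $  — expand C → false F
step 3: stack=$ S F false  input=false read id false $  — match false
step 4: stack=$ S F  input=read id false $  — expand F → read id false
step 5: stack=$ S false id read  input=read id false $  — match read
step 6: stack=$ S false id  input=id false $  — match id
step 7: stack=$ S false  input=false $  — match false
step 8: stack=$ S  input=$  — expand S → epsilon
Accept reached after 8 steps.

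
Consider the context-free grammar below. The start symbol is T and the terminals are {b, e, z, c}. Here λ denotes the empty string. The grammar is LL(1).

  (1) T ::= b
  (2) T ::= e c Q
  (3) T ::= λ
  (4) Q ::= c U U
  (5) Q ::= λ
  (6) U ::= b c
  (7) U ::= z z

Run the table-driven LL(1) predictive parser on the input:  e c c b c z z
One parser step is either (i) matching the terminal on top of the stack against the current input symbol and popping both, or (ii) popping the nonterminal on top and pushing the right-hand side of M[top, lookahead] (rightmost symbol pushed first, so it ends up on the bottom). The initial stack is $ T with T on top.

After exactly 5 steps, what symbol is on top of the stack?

step 1: stack=$ T  input=e c c b c z z $  — expand T ::= e c Q
step 2: stack=$ Q c e  input=e c c b c z z $  — match e
step 3: stack=$ Q c  input=c c b c z z $  — match c
step 4: stack=$ Q  input=c b c z z $  — expand Q ::= c U U
step 5: stack=$ U U c  input=c b c z z $  — match c
Stack after step 5: $ U U (top = U).

U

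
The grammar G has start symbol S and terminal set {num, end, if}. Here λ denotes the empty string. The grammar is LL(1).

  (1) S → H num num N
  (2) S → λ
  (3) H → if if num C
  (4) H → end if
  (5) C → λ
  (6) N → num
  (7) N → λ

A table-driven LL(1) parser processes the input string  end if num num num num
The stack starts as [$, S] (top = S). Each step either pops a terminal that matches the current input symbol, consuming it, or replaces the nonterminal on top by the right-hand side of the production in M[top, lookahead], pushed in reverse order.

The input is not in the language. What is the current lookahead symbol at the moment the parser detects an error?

     Stack               Input                     Action
  1  $ S                 end if num num num num $  expand S → H num num N
  2  $ N num num H       end if num num num num $  expand H → end if
  3  $ N num num if end  end if num num num num $  match end
  4  $ N num num if      if num num num num $      match if
  5  $ N num num         num num num num $         match num
  6  $ N num             num num num $             match num
  7  $ N                 num num $                 expand N → num
  8  $ num               num num $                 match num
  9  $                   num $                     error: stack empty but input remains

num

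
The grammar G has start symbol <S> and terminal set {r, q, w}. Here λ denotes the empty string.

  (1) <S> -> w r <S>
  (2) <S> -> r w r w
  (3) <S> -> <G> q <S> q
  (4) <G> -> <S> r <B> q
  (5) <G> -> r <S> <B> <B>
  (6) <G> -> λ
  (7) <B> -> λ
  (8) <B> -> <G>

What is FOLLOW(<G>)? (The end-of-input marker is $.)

FIRST(<S>): from <S>->w r <S> we get {w}; from <S>->r w r w we get {r}; from <S>-><G> q <S> q we get {q, r, w}. So FIRST(<S>) = {q, r, w}.
FIRST(<G>): from <G>-><S> r <B> q we get {q, r, w}; from <G>->r <S> <B> <B> we get {r}; from <G>->λ we get {λ}. So FIRST(<G>) = {λ, q, r, w}.
FIRST(<B>): from <B>->λ we get {λ}; from <B>-><G> we get {λ, q, r, w}. So FIRST(<B>) = {λ, q, r, w}.
FOLLOW(<S>) includes $ since <S> is the start symbol.
FOLLOW(<S>): in <S>->w r <S>, the suffix after <S> is empty (adds nothing new); in <S>-><G> q <S> q, <S> is followed by q with FIRST {q}; in <G>-><S> r <B> q, <S> is followed by r <B> q with FIRST {r}; in <G>->r <S> <B> <B>, <S> is followed by <B> <B> with FIRST {λ, q, r, w}; in <G>->r <S> <B> <B>, the suffix after <S> is nullable, so FOLLOW(<S>) ⊇ FOLLOW(<G>) = {q, r, w}. Thus FOLLOW(<S>) = {$, q, r, w}.
FOLLOW(<G>): in <S>-><G> q <S> q, <G> is followed by q <S> q with FIRST {q}; in <B>-><G>, the suffix after <G> is empty, so FOLLOW(<G>) ⊇ FOLLOW(<B>) = {q, r, w}. Thus FOLLOW(<G>) = {q, r, w}.
FOLLOW(<B>): in <G>-><S> r <B> q, <B> is followed by q with FIRST {q}; in <G>->r <S> <B> <B> (occurrence 1), <B> is followed by <B> with FIRST {λ, q, r, w}; in <G>->r <S> <B> <B> (occurrence 1), the suffix after <B> is nullable, so FOLLOW(<B>) ⊇ FOLLOW(<G>) = {q, r, w}; in <G>->r <S> <B> <B> (occurrence 2), the suffix after <B> is empty, so FOLLOW(<B>) ⊇ FOLLOW(<G>) = {q, r, w}. Thus FOLLOW(<B>) = {q, r, w}.

{q, r, w}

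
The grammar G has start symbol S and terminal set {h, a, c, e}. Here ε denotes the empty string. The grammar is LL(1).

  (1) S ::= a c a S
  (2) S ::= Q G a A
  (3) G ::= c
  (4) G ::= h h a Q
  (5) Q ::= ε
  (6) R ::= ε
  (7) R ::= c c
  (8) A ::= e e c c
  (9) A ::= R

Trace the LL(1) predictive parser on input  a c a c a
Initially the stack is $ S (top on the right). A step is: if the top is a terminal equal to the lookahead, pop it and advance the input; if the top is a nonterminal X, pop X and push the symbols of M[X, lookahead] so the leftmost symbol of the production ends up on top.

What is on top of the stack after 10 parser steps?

R

      Stack      Input        Action
   1  $ S        a c a c a $  expand S ::= a c a S
   2  $ S a c a  a c a c a $  match a
   3  $ S a c    c a c a $    match c
   4  $ S a      a c a $      match a
   5  $ S        c a $        expand S ::= Q G a A
   6  $ A a G Q  c a $        expand Q ::= ε
   7  $ A a G    c a $        expand G ::= c
   8  $ A a c    c a $        match c
   9  $ A a      a $          match a
  10  $ A        $            expand A ::= R
Stack after step 10: $ R (top = R).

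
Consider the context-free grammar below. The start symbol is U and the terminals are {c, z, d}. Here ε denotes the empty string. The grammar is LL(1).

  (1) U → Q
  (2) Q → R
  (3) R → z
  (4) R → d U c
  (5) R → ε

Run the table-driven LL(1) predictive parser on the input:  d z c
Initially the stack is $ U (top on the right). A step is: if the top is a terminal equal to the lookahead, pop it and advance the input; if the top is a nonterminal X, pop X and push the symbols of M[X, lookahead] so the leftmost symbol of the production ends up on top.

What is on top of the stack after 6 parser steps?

R

     Stack    Input    Action
  1  $ U      d z c $  expand U → Q
  2  $ Q      d z c $  expand Q → R
  3  $ R      d z c $  expand R → d U c
  4  $ c U d  d z c $  match d
  5  $ c U    z c $    expand U → Q
  6  $ c Q    z c $    expand Q → R
Stack after step 6: $ c R (top = R).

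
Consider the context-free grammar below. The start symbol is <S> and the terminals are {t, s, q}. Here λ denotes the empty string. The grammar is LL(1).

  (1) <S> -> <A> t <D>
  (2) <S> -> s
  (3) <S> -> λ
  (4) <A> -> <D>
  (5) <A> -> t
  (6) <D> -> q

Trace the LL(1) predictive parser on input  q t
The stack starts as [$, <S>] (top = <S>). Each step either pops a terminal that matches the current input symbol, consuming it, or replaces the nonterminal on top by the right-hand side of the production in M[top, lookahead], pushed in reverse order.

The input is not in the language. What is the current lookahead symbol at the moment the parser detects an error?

step 1: stack=$ <S>  input=q t $  — expand <S> -> <A> t <D>
step 2: stack=$ <D> t <A>  input=q t $  — expand <A> -> <D>
step 3: stack=$ <D> t <D>  input=q t $  — expand <D> -> q
step 4: stack=$ <D> t q  input=q t $  — match q
step 5: stack=$ <D> t  input=t $  — match t
step 6: stack=$ <D>  input=$  — error: M[<D>, $] is empty

$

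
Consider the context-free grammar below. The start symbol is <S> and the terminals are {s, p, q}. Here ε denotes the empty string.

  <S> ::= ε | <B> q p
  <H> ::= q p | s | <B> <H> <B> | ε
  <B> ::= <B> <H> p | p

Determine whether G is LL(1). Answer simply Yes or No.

No

FIRST(<S>) = {ε, p}
FIRST(<H>) = {ε, p, q, s}
FIRST(<B>) = {p}
FOLLOW(<S>) = {$}
FOLLOW(<H>) = {p}
FOLLOW(<B>) = {p, q, s}
Cell M[<B>, p] receives both <B> ::= <B> <H> p and <B> ::= p — the grammar is not LL(1).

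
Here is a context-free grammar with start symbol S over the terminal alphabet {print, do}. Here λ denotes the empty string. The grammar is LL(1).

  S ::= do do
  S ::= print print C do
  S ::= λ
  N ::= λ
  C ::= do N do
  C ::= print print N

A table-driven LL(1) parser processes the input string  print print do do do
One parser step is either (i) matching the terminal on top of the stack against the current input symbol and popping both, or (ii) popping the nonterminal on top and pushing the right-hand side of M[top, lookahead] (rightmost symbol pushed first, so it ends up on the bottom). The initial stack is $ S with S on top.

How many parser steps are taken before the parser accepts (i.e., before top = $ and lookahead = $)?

step 1: stack=$ S  input=print print do do do $  — expand S ::= print print C do
step 2: stack=$ do C print print  input=print print do do do $  — match print
step 3: stack=$ do C print  input=print do do do $  — match print
step 4: stack=$ do C  input=do do do $  — expand C ::= do N do
step 5: stack=$ do do N do  input=do do do $  — match do
step 6: stack=$ do do N  input=do do $  — expand N ::= λ
step 7: stack=$ do do  input=do do $  — match do
step 8: stack=$ do  input=do $  — match do
Accept reached after 8 steps.

8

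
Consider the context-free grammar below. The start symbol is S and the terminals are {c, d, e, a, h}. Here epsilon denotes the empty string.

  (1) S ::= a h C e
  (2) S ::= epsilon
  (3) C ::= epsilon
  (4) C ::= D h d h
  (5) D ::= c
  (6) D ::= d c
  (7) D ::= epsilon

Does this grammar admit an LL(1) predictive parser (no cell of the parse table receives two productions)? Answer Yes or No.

Yes

FIRST(S) = {epsilon, a}
FIRST(C) = {epsilon, c, d, h}
FIRST(D) = {epsilon, c, d}
FOLLOW(S) = {$}
FOLLOW(C) = {e}
FOLLOW(D) = {h}
Each cell of M receives at most one production.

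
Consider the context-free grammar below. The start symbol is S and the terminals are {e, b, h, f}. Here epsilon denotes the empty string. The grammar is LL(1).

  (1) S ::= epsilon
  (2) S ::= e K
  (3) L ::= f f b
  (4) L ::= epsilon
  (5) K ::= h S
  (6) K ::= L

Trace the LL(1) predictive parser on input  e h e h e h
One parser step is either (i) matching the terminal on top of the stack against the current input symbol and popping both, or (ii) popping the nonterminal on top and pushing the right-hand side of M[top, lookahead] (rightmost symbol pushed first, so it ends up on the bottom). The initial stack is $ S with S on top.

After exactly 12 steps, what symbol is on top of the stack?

step 1: stack=$ S  input=e h e h e h $  — expand S ::= e K
step 2: stack=$ K e  input=e h e h e h $  — match e
step 3: stack=$ K  input=h e h e h $  — expand K ::= h S
step 4: stack=$ S h  input=h e h e h $  — match h
step 5: stack=$ S  input=e h e h $  — expand S ::= e K
step 6: stack=$ K e  input=e h e h $  — match e
step 7: stack=$ K  input=h e h $  — expand K ::= h S
step 8: stack=$ S h  input=h e h $  — match h
step 9: stack=$ S  input=e h $  — expand S ::= e K
step 10: stack=$ K e  input=e h $  — match e
step 11: stack=$ K  input=h $  — expand K ::= h S
step 12: stack=$ S h  input=h $  — match h
Stack after step 12: $ S (top = S).

S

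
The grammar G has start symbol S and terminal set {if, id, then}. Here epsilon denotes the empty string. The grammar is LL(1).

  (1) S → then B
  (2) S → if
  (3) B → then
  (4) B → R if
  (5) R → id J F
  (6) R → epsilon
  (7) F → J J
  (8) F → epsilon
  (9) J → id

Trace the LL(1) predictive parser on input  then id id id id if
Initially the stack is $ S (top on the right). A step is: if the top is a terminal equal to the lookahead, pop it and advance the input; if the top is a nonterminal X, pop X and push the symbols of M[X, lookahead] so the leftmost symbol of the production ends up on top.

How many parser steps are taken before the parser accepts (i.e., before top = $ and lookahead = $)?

13

      Stack        Input                  Action
   1  $ S          then id id id id if $  expand S → then B
   2  $ B then     then id id id id if $  match then
   3  $ B          id id id id if $       expand B → R if
   4  $ if R       id id id id if $       expand R → id J F
   5  $ if F J id  id id id id if $       match id
   6  $ if F J     id id id if $          expand J → id
   7  $ if F id    id id id if $          match id
   8  $ if F       id id if $             expand F → J J
   9  $ if J J     id id if $             expand J → id
  10  $ if J id    id id if $             match id
  11  $ if J       id if $                expand J → id
  12  $ if id      id if $                match id
  13  $ if         if $                   match if
Accept reached after 13 steps.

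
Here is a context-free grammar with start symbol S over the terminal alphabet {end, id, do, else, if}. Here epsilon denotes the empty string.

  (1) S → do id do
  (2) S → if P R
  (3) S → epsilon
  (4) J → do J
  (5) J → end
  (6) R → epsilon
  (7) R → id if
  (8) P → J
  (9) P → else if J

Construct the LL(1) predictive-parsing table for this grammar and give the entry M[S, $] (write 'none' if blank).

FIRST(S): from S→do id do we get {do}; from S→if P R we get {if}; from S→epsilon we get {epsilon}. So FIRST(S) = {epsilon, do, if}.
FIRST(J): from J→do J we get {do}; from J→end we get {end}. So FIRST(J) = {do, end}.
FIRST(R): from R→epsilon we get {epsilon}; from R→id if we get {id}. So FIRST(R) = {epsilon, id}.
FIRST(P): from P→J we get {do, end}; from P→else if J we get {else}. So FIRST(P) = {do, else, end}.
FOLLOW(S) includes $ since S is the start symbol.
FOLLOW(S): S appears on no right-hand side. Thus FOLLOW(S) = {$}.
For S → do id do: FIRST(do id do) = {do}, so it goes in M[S, t] for t ∈ {do}.
For S → if P R: FIRST(if P R) = {if}, so it goes in M[S, t] for t ∈ {if}.
For S → epsilon: FIRST(epsilon) = {epsilon}, so it goes in M[S, t] for t ∈ {}; since epsilon ∈ FIRST, also for every t ∈ FOLLOW(S) = {$}.

S → epsilon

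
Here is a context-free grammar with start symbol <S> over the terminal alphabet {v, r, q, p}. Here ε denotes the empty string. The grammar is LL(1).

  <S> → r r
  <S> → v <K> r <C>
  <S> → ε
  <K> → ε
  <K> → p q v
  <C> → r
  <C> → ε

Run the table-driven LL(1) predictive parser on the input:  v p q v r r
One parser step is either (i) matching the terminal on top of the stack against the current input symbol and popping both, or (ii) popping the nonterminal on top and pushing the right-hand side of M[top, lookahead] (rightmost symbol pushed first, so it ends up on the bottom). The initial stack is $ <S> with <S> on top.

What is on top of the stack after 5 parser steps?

v

step 1: stack=$ <S>  input=v p q v r r $  — expand <S> → v <K> r <C>
step 2: stack=$ <C> r <K> v  input=v p q v r r $  — match v
step 3: stack=$ <C> r <K>  input=p q v r r $  — expand <K> → p q v
step 4: stack=$ <C> r v q p  input=p q v r r $  — match p
step 5: stack=$ <C> r v q  input=q v r r $  — match q
Stack after step 5: $ <C> r v (top = v).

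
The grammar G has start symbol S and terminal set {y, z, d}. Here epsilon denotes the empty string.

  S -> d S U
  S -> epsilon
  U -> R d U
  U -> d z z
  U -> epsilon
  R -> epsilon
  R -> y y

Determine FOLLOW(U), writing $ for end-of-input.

{$, d, y}

FIRST(S): from S->d S U we get {d}; from S->epsilon we get {epsilon}. So FIRST(S) = {epsilon, d}.
FIRST(R): from R->epsilon we get {epsilon}; from R->y y we get {y}. So FIRST(R) = {epsilon, y}.
FIRST(U): from U->R d U we get {d, y}; from U->d z z we get {d}; from U->epsilon we get {epsilon}. So FIRST(U) = {epsilon, d, y}.
FOLLOW(S) includes $ since S is the start symbol.
FOLLOW(S): in S->d S U, S is followed by U with FIRST {epsilon, d, y}; in S->d S U, the suffix after S is nullable (adds nothing new). Thus FOLLOW(S) = {$, d, y}.
FOLLOW(U): in S->d S U, the suffix after U is empty, so FOLLOW(U) ⊇ FOLLOW(S) = {$, d, y}; in U->R d U, the suffix after U is empty (adds nothing new). Thus FOLLOW(U) = {$, d, y}.
FOLLOW(R): in U->R d U, R is followed by d U with FIRST {d}. Thus FOLLOW(R) = {d}.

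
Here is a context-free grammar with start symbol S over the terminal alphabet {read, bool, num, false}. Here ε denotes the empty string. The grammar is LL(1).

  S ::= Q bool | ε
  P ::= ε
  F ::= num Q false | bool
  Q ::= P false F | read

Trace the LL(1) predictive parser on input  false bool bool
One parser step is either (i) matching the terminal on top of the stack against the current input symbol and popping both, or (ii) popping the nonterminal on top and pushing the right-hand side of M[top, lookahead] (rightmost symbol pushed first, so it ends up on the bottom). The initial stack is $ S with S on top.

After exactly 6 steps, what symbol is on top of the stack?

     Stack             Input              Action
  1  $ S               false bool bool $  expand S ::= Q bool
  2  $ bool Q          false bool bool $  expand Q ::= P false F
  3  $ bool F false P  false bool bool $  expand P ::= ε
  4  $ bool F false    false bool bool $  match false
  5  $ bool F          bool bool $        expand F ::= bool
  6  $ bool bool       bool bool $        match bool
Stack after step 6: $ bool (top = bool).

bool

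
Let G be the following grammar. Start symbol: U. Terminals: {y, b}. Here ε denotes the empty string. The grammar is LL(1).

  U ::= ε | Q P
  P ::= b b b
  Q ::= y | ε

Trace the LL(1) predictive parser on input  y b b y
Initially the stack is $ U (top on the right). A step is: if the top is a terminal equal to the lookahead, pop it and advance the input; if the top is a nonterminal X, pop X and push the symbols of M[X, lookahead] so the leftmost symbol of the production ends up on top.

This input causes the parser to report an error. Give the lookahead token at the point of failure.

step 1: stack=$ U  input=y b b y $  — expand U ::= Q P
step 2: stack=$ P Q  input=y b b y $  — expand Q ::= y
step 3: stack=$ P y  input=y b b y $  — match y
step 4: stack=$ P  input=b b y $  — expand P ::= b b b
step 5: stack=$ b b b  input=b b y $  — match b
step 6: stack=$ b b  input=b y $  — match b
step 7: stack=$ b  input=y $  — error: top is terminal b but lookahead is y

y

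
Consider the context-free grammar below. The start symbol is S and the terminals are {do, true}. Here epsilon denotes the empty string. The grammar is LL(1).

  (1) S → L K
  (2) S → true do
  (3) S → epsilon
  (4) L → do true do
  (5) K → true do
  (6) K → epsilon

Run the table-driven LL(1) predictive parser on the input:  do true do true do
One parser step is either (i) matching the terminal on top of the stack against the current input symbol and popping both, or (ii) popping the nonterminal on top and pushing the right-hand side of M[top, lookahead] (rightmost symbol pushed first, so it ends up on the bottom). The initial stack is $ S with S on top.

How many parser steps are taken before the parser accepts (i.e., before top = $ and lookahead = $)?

step 1: stack=$ S  input=do true do true do $  — expand S → L K
step 2: stack=$ K L  input=do true do true do $  — expand L → do true do
step 3: stack=$ K do true do  input=do true do true do $  — match do
step 4: stack=$ K do true  input=true do true do $  — match true
step 5: stack=$ K do  input=do true do $  — match do
step 6: stack=$ K  input=true do $  — expand K → true do
step 7: stack=$ do true  input=true do $  — match true
step 8: stack=$ do  input=do $  — match do
Accept reached after 8 steps.

8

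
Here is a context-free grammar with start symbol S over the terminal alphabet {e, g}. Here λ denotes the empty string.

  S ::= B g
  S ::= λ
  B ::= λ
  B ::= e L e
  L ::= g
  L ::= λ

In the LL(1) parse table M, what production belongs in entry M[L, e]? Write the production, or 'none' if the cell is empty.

FIRST(B): from B::=λ we get {λ}; from B::=e L e we get {e}. So FIRST(B) = {λ, e}.
FIRST(L): from L::=g we get {g}; from L::=λ we get {λ}. So FIRST(L) = {λ, g}.
FIRST(S): from S::=B g we get {e, g}; from S::=λ we get {λ}. So FIRST(S) = {λ, e, g}.
FOLLOW(S) includes $ since S is the start symbol.
FOLLOW(L): in B::=e L e, L is followed by e with FIRST {e}. Thus FOLLOW(L) = {e}.
For L ::= g: FIRST(g) = {g}, so it goes in M[L, t] for t ∈ {g}.
For L ::= λ: FIRST(λ) = {λ}, so it goes in M[L, t] for t ∈ {}; since λ ∈ FIRST, also for every t ∈ FOLLOW(L) = {e}.

L ::= λ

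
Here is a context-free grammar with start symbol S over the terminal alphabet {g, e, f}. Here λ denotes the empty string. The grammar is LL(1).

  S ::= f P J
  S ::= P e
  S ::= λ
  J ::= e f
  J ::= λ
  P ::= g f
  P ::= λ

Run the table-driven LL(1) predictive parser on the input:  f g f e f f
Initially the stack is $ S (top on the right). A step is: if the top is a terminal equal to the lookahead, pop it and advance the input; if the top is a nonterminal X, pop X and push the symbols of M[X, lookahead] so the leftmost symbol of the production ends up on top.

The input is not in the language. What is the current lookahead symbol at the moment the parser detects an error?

step 1: stack=$ S  input=f g f e f f $  — expand S ::= f P J
step 2: stack=$ J P f  input=f g f e f f $  — match f
step 3: stack=$ J P  input=g f e f f $  — expand P ::= g f
step 4: stack=$ J f g  input=g f e f f $  — match g
step 5: stack=$ J f  input=f e f f $  — match f
step 6: stack=$ J  input=e f f $  — expand J ::= e f
step 7: stack=$ f e  input=e f f $  — match e
step 8: stack=$ f  input=f f $  — match f
step 9: stack=$  input=f $  — error: stack empty but input remains

f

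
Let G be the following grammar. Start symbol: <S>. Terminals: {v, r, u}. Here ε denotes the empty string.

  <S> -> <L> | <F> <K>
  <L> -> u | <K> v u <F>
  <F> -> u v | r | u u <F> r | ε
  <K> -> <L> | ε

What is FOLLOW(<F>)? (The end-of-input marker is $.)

{$, r, u, v}

FIRST(<F>) = {ε, r, u}
FIRST(<S>) = {ε, r, u, v}  (via <L>, <F> <K>)
FIRST(<L>) = {u, v}  (via <K> v u <F>)
FIRST(<K>) = {ε, u, v}  (via <L>)
FOLLOW(<S>) includes $ since <S> is the start symbol.
FOLLOW(<S>): <S> appears on no right-hand side. Thus FOLLOW(<S>) = {$}.
FOLLOW(<K>): in <S>-><F> <K>, the suffix after <K> is empty, so FOLLOW(<K>) ⊇ FOLLOW(<S>) = {$}; in <L>-><K> v u <F>, <K> is followed by v u <F> with FIRST {v}. Thus FOLLOW(<K>) = {$, v}.
FOLLOW(<L>): in <S>-><L>, the suffix after <L> is empty, so FOLLOW(<L>) ⊇ FOLLOW(<S>) = {$}; in <K>-><L>, the suffix after <L> is empty, so FOLLOW(<L>) ⊇ FOLLOW(<K>) = {$, v}. Thus FOLLOW(<L>) = {$, v}.
FOLLOW(<F>): in <S>-><F> <K>, <F> is followed by <K> with FIRST {ε, u, v}; in <S>-><F> <K>, the suffix after <F> is nullable, so FOLLOW(<F>) ⊇ FOLLOW(<S>) = {$}; in <L>-><K> v u <F>, the suffix after <F> is empty, so FOLLOW(<F>) ⊇ FOLLOW(<L>) = {$, v}; in <F>->u u <F> r, <F> is followed by r with FIRST {r}. Thus FOLLOW(<F>) = {$, r, u, v}.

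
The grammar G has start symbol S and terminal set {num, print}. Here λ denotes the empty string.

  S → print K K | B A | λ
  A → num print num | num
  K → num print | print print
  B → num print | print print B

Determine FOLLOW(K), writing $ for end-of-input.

FIRST(A) = {num}
FIRST(K) = {num, print}
FIRST(B) = {num, print}
FIRST(S) = {λ, num, print}  (via B A)
FOLLOW(S) includes $ since S is the start symbol.
FOLLOW(S): S appears on no right-hand side. Thus FOLLOW(S) = {$}.
FOLLOW(A): in S→B A, the suffix after A is empty, so FOLLOW(A) ⊇ FOLLOW(S) = {$}. Thus FOLLOW(A) = {$}.
FOLLOW(K): in S→print K K (occurrence 1), K is followed by K with FIRST {num, print}; in S→print K K (occurrence 2), the suffix after K is empty, so FOLLOW(K) ⊇ FOLLOW(S) = {$}. Thus FOLLOW(K) = {$, num, print}.
FOLLOW(B): in S→B A, B is followed by A with FIRST {num}; in B→print print B, the suffix after B is empty (adds nothing new). Thus FOLLOW(B) = {num}.

{$, num, print}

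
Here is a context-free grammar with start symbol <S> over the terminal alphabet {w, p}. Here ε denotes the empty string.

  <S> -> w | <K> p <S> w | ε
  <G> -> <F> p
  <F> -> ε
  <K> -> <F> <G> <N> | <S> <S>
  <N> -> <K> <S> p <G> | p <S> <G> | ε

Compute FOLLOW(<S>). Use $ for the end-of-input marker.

{$, p, w}

FIRST(<F>) = {ε}
FIRST(<G>) = {p}  (via <F> p)
FIRST(<S>) = {ε, p, w}  (via <K> p <S> w)
FIRST(<K>) = {ε, p, w}  (via <F> <G> <N>, <S> <S>)
FIRST(<N>) = {ε, p, w}  (via <K> <S> p <G>)
FOLLOW(<S>) includes $ since <S> is the start symbol.
FOLLOW(<F>): in <G>-><F> p, <F> is followed by p with FIRST {p}; in <K>-><F> <G> <N>, <F> is followed by <G> <N> with FIRST {p}. Thus FOLLOW(<F>) = {p}.
FOLLOW(<K>): in <S>-><K> p <S> w, <K> is followed by p <S> w with FIRST {p}; in <N>-><K> <S> p <G>, <K> is followed by <S> p <G> with FIRST {p, w}. Thus FOLLOW(<K>) = {p, w}.
FOLLOW(<S>): in <S>-><K> p <S> w, <S> is followed by w with FIRST {w}; in <K>-><S> <S> (occurrence 1), <S> is followed by <S> with FIRST {ε, p, w}; in <K>-><S> <S> (occurrence 1), the suffix after <S> is nullable, so FOLLOW(<S>) ⊇ FOLLOW(<K>) = {p, w}; in <K>-><S> <S> (occurrence 2), the suffix after <S> is empty, so FOLLOW(<S>) ⊇ FOLLOW(<K>) = {p, w}; in <N>-><K> <S> p <G>, <S> is followed by p <G> with FIRST {p}; in <N>->p <S> <G>, <S> is followed by <G> with FIRST {p}. Thus FOLLOW(<S>) = {$, p, w}.
FOLLOW(<N>): in <K>-><F> <G> <N>, the suffix after <N> is empty, so FOLLOW(<N>) ⊇ FOLLOW(<K>) = {p, w}. Thus FOLLOW(<N>) = {p, w}.
FOLLOW(<G>): in <K>-><F> <G> <N>, <G> is followed by <N> with FIRST {ε, p, w}; in <K>-><F> <G> <N>, the suffix after <G> is nullable, so FOLLOW(<G>) ⊇ FOLLOW(<K>) = {p, w}; in <N>-><K> <S> p <G>, the suffix after <G> is empty, so FOLLOW(<G>) ⊇ FOLLOW(<N>) = {p, w}; in <N>->p <S> <G>, the suffix after <G> is empty, so FOLLOW(<G>) ⊇ FOLLOW(<N>) = {p, w}. Thus FOLLOW(<G>) = {p, w}.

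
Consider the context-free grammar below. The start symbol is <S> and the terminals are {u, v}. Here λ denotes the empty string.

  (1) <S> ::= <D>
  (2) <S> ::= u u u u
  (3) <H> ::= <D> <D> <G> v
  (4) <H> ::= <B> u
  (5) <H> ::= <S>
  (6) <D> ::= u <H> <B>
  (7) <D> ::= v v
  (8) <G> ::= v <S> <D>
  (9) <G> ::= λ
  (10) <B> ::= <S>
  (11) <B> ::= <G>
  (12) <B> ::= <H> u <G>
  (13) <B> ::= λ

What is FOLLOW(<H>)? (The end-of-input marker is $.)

FIRST(<D>) = {u, v}
FIRST(<G>) = {λ, v}
FIRST(<S>) = {u, v}  (via <D>)
FIRST(<H>) = {u, v}  (via <D> <D> <G> v, <B> u, <S>)
FIRST(<B>) = {λ, u, v}  (via <S>, <G>, <H> u <G>)
FOLLOW(<S>) includes $ since <S> is the start symbol.
FOLLOW(<S>): in <H>::=<S>, the suffix after <S> is empty, so FOLLOW(<S>) ⊇ FOLLOW(<H>) = {$, u, v}; in <G>::=v <S> <D>, <S> is followed by <D> with FIRST {u, v}; in <B>::=<S>, the suffix after <S> is empty, so FOLLOW(<S>) ⊇ FOLLOW(<B>) = {$, u, v}. Thus FOLLOW(<S>) = {$, u, v}.
FOLLOW(<H>): in <D>::=u <H> <B>, <H> is followed by <B> with FIRST {λ, u, v}; in <D>::=u <H> <B>, the suffix after <H> is nullable, so FOLLOW(<H>) ⊇ FOLLOW(<D>) = {$, u, v}; in <B>::=<H> u <G>, <H> is followed by u <G> with FIRST {u}. Thus FOLLOW(<H>) = {$, u, v}.
FOLLOW(<D>): in <S>::=<D>, the suffix after <D> is empty, so FOLLOW(<D>) ⊇ FOLLOW(<S>) = {$, u, v}; in <H>::=<D> <D> <G> v (occurrence 1), <D> is followed by <D> <G> v with FIRST {u, v}; in <H>::=<D> <D> <G> v (occurrence 2), <D> is followed by <G> v with FIRST {v}; in <G>::=v <S> <D>, the suffix after <D> is empty, so FOLLOW(<D>) ⊇ FOLLOW(<G>) = {$, u, v}. Thus FOLLOW(<D>) = {$, u, v}.
FOLLOW(<B>): in <H>::=<B> u, <B> is followed by u with FIRST {u}; in <D>::=u <H> <B>, the suffix after <B> is empty, so FOLLOW(<B>) ⊇ FOLLOW(<D>) = {$, u, v}. Thus FOLLOW(<B>) = {$, u, v}.
FOLLOW(<G>): in <H>::=<D> <D> <G> v, <G> is followed by v with FIRST {v}; in <B>::=<G>, the suffix after <G> is empty, so FOLLOW(<G>) ⊇ FOLLOW(<B>) = {$, u, v}; in <B>::=<H> u <G>, the suffix after <G> is empty, so FOLLOW(<G>) ⊇ FOLLOW(<B>) = {$, u, v}. Thus FOLLOW(<G>) = {$, u, v}.

{$, u, v}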